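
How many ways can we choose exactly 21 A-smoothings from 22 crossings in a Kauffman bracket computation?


We choose which 21 of 22 crossings get A-smoothings.
C(22, 21) = 22! / (21! * 1!)
= 22

22


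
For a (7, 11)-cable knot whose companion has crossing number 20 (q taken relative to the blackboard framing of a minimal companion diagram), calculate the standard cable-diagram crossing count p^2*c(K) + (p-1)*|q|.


Step 1: Each of the c(K) crossings of the companion diagram becomes p*p = p^2 crossings among the p parallel strands, and each of the |q| twists s_1 s_2 ... s_(p-1) adds (p-1) crossings.
  Crossings = p^2 * c(K) + (p-1)*|q|
Step 2: = 7^2 * 20 + (7-1)*11
Step 3: = 49*20 + 6*11
Step 4: = 980 + 66 = 1046

1046


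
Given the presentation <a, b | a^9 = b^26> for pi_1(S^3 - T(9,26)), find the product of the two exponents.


The relation is a^9 = b^26.
Product of exponents = 9 * 26
= 234

234


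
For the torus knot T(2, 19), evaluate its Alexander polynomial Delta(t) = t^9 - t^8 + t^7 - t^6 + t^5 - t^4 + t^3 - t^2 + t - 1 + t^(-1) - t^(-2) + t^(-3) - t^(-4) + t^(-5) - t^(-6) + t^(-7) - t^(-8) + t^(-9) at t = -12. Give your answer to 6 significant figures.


Substituting t = -12 into Delta(t) = t^9 - t^8 + t^7 - t^6 + t^5 - t^4 + t^3 - t^2 + t - 1 + t^(-1) - t^(-2) + t^(-3) - t^(-4) + t^(-5) - t^(-6) + t^(-7) - t^(-8) + t^(-9):
Term values: (-5159780352) + (-429981696) + (-35831808) + (-2985984) + (-248832) + (-20736) + (-1728) + (-144) + (-12) + (-1) + (-0.0833333) + (-0.00694444) + (-0.000578704) + (-4.82253e-05) + (-4.01878e-06) + (-3.34898e-07) + (-2.79082e-08) + (-2.32568e-09) + (-1.93807e-10)
Sum = -5628851293
Rounded to 6 significant figures: -5.62885e+09

-5.62885e+09


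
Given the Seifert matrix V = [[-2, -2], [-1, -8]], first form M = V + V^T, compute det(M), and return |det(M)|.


Step 1: Form V + V^T where V = [[-2, -2], [-1, -8]]
  V^T = [[-2, -1], [-2, -8]]
  V + V^T = [[-4, -3], [-3, -16]]
Step 2: det(V + V^T) = (-4)*(-16) - (-3)*(-3)
  = 64 - 9 = 55
Step 3: Knot determinant = |det(V + V^T)| = |55| = 55

55


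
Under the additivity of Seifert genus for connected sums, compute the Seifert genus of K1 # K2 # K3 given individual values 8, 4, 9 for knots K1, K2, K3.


The Seifert genus is additive under connected sum.
Seifert genus(K1 # K2 # K3) = (8) + (4) + (9)
= 21

21


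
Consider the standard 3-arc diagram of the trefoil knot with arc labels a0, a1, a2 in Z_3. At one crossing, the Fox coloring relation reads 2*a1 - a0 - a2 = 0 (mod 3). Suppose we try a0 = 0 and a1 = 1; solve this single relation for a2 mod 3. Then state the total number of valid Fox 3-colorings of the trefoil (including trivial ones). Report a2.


Step 1: Apply the given crossing relation 2*a1 - a0 - a2 = 0 (mod 3).
  a2 = 2*a1 - a0 mod 3
  a2 = 2*1 - 0 mod 3
  a2 = 2 - 0 mod 3
  a2 = 2 mod 3 = 2
Step 2: The trefoil has determinant 3.
  Number of Fox p-colorings (p prime) is p^2 if p = 3, else p.
  Since p = 3 divides det = 3, the trefoil is 3-colorable.
  (Indeed for p = 3 any choice of a0, a1 extends to a valid coloring; the trial (a0, a1, a2) = (0, 1, 2) satisfies all three crossing relations.)
  Total colorings = 3^2 = 9
Step 3: a2 = 2, total Fox 3-colorings = 9

2


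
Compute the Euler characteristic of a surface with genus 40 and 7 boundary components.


chi = 2 - 2g - b
= 2 - 2*40 - 7
= 2 - 80 - 7 = -85

-85


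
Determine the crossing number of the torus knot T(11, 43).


For a torus knot T(p, q) with gcd(p,q)=1,
the crossing number is min(p*(q-1), q*(p-1)).
p*(q-1) = 11*42 = 462
q*(p-1) = 43*10 = 430
min(462, 430) = 430

430


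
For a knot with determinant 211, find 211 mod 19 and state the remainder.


Step 1: A knot is p-colorable if and only if p divides its determinant.
Step 2: Compute 211 mod 19.
211 = 11 * 19 + 2
Step 3: 211 mod 19 = 2
Step 4: The knot is 19-colorable: no

2


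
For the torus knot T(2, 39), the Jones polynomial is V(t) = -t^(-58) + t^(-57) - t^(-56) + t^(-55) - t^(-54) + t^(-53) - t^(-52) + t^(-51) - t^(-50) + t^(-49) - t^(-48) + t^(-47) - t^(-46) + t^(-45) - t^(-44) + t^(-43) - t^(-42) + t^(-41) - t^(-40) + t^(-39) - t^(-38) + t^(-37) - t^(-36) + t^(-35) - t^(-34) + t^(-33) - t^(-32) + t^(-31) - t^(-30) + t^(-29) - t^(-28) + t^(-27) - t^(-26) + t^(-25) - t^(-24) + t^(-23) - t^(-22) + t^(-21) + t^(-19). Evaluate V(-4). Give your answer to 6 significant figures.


Substituting t = -4 into V(t) = -t^(-58) + t^(-57) - t^(-56) + t^(-55) - t^(-54) + t^(-53) - t^(-52) + t^(-51) - t^(-50) + t^(-49) - t^(-48) + t^(-47) - t^(-46) + t^(-45) - t^(-44) + t^(-43) - t^(-42) + t^(-41) - t^(-40) + t^(-39) - t^(-38) + t^(-37) - t^(-36) + t^(-35) - t^(-34) + t^(-33) - t^(-32) + t^(-31) - t^(-30) + t^(-29) - t^(-28) + t^(-27) - t^(-26) + t^(-25) - t^(-24) + t^(-23) - t^(-22) + t^(-21) + t^(-19):
  (-)t^(-58) = -1.20371e-35
  (+)t^(-57) = -4.81482e-35
  (-)t^(-56) = -1.92593e-34
  (+)t^(-55) = -7.70372e-34
  (-)t^(-54) = -3.08149e-33
  (+)t^(-53) = -1.2326e-32
  (-)t^(-52) = -4.93038e-32
  (+)t^(-51) = -1.97215e-31
  (-)t^(-50) = -7.88861e-31
  (+)t^(-49) = -3.15544e-30
  (-)t^(-48) = -1.26218e-29
  (+)t^(-47) = -5.04871e-29
  (-)t^(-46) = -2.01948e-28
  (+)t^(-45) = -8.07794e-28
  (-)t^(-44) = -3.23117e-27
  (+)t^(-43) = -1.29247e-26
  (-)t^(-42) = -5.16988e-26
  (+)t^(-41) = -2.06795e-25
  (-)t^(-40) = -8.27181e-25
  (+)t^(-39) = -3.30872e-24
  (-)t^(-38) = -1.32349e-23
  (+)t^(-37) = -5.29396e-23
  (-)t^(-36) = -2.11758e-22
  (+)t^(-35) = -8.47033e-22
  (-)t^(-34) = -3.38813e-21
  (+)t^(-33) = -1.35525e-20
  (-)t^(-32) = -5.42101e-20
  (+)t^(-31) = -2.1684e-19
  (-)t^(-30) = -8.67362e-19
  (+)t^(-29) = -3.46945e-18
  (-)t^(-28) = -1.38778e-17
  (+)t^(-27) = -5.55112e-17
  (-)t^(-26) = -2.22045e-16
  (+)t^(-25) = -8.88178e-16
  (-)t^(-24) = -3.55271e-15
  (+)t^(-23) = -1.42109e-14
  (-)t^(-22) = -5.68434e-14
  (+)t^(-21) = -2.27374e-13
  (+)t^(-19) = -3.63798e-12
Sum = (-1.20371e-35) + (-4.81482e-35) + (-1.92593e-34) + (-7.70372e-34) + (-3.08149e-33) + (-1.2326e-32) + (-4.93038e-32) + (-1.97215e-31) + (-7.88861e-31) + (-3.15544e-30) + (-1.26218e-29) + (-5.04871e-29) + (-2.01948e-28) + (-8.07794e-28) + (-3.23117e-27) + (-1.29247e-26) + (-5.16988e-26) + (-2.06795e-25) + (-8.27181e-25) + (-3.30872e-24) + (-1.32349e-23) + (-5.29396e-23) + (-2.11758e-22) + (-8.47033e-22) + (-3.38813e-21) + (-1.35525e-20) + (-5.42101e-20) + (-2.1684e-19) + (-8.67362e-19) + (-3.46945e-18) + (-1.38778e-17) + (-5.55112e-17) + (-2.22045e-16) + (-8.88178e-16) + (-3.55271e-15) + (-1.42109e-14) + (-5.68434e-14) + (-2.27374e-13) + (-3.63798e-12)
= -3.941143708e-12
Rounded to 6 significant figures: -3.94114e-12

-3.94114e-12


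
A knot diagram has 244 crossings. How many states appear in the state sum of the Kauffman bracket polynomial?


Each crossing contributes 2 choices (A-smoothing or B-smoothing).
Total states = 2^244 = 28269553036454149273332760011886696253239742350009903329945699220681916416

28269553036454149273332760011886696253239742350009903329945699220681916416


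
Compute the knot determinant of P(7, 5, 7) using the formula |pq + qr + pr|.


Step 1: Compute pq + qr + pr.
pq = 7*5 = 35
qr = 5*7 = 35
pr = 7*7 = 49
pq + qr + pr = 35 + 35 + 49 = 119
Step 2: Take absolute value.
det(P(7,5,7)) = |119| = 119

119


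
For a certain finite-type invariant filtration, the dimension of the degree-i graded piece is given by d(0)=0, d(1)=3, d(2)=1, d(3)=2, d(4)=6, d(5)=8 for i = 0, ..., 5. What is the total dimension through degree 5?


Total dimension = d(0) + d(1) + ... + d(5)
= 0 + 3 + 1 + 2 + 6 + 8
= 20

20


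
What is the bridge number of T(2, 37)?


The bridge number of T(p,q) is min(p,q).
min(2, 37) = 2

2


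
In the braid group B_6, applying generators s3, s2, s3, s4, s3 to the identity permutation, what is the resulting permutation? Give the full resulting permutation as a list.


Starting with identity [1, 2, 3, 4, 5, 6].
Apply generators in sequence:
  After s3: [1, 2, 4, 3, 5, 6]
  After s2: [1, 4, 2, 3, 5, 6]
  After s3: [1, 4, 3, 2, 5, 6]
  After s4: [1, 4, 3, 5, 2, 6]
  After s3: [1, 4, 5, 3, 2, 6]
Final permutation: [1, 4, 5, 3, 2, 6]

[1, 4, 5, 3, 2, 6]


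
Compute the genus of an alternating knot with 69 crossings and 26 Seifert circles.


For alternating knots, g = (c - s + 1)/2.
= (69 - 26 + 1)/2
= 44/2 = 22

22


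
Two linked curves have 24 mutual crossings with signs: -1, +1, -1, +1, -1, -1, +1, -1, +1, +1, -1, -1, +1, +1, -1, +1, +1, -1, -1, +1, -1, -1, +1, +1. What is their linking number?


Step 1: Count positive crossings: 12
Step 2: Count negative crossings: 12
Step 3: Sum of signs = 12 - 12 = 0
Step 4: Linking number = sum/2 = 0/2 = 0

0


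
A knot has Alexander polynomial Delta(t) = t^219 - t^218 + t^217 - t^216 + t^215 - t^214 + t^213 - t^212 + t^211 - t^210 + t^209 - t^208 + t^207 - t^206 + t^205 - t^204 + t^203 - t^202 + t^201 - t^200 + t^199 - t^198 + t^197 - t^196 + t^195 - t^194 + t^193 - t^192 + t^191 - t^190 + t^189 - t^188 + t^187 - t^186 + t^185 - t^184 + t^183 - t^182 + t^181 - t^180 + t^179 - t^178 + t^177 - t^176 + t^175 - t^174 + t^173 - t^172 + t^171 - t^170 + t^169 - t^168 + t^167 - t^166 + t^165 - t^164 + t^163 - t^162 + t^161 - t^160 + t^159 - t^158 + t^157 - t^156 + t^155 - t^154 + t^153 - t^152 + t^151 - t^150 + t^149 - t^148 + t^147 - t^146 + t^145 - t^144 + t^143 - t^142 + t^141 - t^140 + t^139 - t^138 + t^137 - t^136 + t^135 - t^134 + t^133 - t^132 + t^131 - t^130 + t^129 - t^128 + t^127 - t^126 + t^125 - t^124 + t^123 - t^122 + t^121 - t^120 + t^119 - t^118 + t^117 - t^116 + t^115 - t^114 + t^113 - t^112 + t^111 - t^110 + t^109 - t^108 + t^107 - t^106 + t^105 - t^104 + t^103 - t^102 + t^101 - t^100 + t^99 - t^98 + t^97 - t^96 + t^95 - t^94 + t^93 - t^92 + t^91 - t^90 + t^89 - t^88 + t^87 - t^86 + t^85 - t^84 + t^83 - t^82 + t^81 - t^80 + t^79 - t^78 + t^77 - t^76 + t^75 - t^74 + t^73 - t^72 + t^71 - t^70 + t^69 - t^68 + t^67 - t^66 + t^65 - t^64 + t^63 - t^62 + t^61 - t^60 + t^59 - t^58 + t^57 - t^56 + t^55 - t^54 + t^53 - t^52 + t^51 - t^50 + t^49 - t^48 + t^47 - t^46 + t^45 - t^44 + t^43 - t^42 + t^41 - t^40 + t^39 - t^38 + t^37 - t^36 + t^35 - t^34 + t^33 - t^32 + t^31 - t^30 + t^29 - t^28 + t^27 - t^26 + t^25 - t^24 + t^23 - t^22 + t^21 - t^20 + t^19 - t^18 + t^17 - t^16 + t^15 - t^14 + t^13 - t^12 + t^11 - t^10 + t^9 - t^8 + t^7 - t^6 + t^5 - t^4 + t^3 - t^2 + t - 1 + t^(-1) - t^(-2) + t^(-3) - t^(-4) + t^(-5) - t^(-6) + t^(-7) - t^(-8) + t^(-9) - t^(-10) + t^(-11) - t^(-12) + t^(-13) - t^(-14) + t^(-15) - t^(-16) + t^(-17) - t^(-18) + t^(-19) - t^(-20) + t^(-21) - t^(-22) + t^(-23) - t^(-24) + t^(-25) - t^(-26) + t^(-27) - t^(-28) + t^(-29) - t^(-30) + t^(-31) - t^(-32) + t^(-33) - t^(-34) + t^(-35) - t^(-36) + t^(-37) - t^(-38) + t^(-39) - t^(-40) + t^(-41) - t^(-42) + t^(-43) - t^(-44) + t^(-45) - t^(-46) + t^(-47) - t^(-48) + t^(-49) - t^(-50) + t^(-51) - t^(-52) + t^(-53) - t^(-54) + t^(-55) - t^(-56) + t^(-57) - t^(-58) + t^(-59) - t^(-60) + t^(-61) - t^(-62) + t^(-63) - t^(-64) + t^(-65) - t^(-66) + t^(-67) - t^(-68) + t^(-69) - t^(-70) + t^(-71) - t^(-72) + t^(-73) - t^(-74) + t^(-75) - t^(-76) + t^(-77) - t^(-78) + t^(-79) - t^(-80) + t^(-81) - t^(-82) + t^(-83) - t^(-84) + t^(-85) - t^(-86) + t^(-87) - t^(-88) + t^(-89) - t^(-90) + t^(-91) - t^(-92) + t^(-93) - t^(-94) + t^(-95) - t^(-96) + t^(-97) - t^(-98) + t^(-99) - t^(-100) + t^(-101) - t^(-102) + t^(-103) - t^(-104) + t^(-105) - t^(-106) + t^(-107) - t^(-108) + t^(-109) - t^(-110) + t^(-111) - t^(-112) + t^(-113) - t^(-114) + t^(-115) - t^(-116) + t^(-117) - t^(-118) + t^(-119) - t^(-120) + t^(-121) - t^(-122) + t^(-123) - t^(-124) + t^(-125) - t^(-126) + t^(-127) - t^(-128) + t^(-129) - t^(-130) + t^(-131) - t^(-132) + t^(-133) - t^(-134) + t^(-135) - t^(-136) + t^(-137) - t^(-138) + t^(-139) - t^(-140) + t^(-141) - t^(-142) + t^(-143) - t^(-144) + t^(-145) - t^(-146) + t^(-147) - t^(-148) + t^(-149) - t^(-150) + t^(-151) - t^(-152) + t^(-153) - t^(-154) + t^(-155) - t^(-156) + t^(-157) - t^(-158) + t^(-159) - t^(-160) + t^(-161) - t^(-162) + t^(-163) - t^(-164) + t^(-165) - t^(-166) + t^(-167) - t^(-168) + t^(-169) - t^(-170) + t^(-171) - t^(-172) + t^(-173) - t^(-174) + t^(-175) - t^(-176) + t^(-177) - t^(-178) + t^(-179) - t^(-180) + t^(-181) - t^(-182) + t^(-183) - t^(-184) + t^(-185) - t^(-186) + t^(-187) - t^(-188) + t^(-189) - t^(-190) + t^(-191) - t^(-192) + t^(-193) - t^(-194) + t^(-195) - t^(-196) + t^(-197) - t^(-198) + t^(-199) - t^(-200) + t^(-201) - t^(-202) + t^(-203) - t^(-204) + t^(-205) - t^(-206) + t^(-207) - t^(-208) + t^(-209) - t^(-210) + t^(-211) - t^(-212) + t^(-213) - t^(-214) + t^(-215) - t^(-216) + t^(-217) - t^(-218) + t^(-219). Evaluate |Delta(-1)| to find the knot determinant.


Step 1: The polynomial has 439 terms with alternating signs, exponents from 219 down to -219.
Step 2: Substitute t = -1. The i-th term has coefficient (-1)^i and exponent (m-i),
  so its value is (-1)^i * (-1)^(m-i) = (-1)^m = -1 for every i.
Step 3: All 439 terms equal -1, so Delta(-1) = 439 * (-1) = -439
Step 4: |Delta(-1)| = 439

439


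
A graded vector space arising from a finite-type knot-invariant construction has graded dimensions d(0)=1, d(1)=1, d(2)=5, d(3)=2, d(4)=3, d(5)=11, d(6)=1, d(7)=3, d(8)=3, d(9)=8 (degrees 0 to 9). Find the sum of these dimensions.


Total dimension = d(0) + d(1) + ... + d(9)
= 1 + 1 + 5 + 2 + 3 + 11 + 1 + 3 + 3 + 8
= 38

38


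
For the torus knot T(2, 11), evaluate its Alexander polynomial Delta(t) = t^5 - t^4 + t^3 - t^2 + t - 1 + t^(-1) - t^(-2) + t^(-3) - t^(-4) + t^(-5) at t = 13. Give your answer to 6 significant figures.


Substituting t = 13 into Delta(t) = t^5 - t^4 + t^3 - t^2 + t - 1 + t^(-1) - t^(-2) + t^(-3) - t^(-4) + t^(-5):
Term values: (371293) + (-28561) + (2197) + (-169) + (13) + (-1) + (0.0769231) + (-0.00591716) + (0.000455166) + (-3.50128e-05) + (2.69329e-06)
Sum = 344772.0714
Rounded to 6 significant figures: 344772

344772


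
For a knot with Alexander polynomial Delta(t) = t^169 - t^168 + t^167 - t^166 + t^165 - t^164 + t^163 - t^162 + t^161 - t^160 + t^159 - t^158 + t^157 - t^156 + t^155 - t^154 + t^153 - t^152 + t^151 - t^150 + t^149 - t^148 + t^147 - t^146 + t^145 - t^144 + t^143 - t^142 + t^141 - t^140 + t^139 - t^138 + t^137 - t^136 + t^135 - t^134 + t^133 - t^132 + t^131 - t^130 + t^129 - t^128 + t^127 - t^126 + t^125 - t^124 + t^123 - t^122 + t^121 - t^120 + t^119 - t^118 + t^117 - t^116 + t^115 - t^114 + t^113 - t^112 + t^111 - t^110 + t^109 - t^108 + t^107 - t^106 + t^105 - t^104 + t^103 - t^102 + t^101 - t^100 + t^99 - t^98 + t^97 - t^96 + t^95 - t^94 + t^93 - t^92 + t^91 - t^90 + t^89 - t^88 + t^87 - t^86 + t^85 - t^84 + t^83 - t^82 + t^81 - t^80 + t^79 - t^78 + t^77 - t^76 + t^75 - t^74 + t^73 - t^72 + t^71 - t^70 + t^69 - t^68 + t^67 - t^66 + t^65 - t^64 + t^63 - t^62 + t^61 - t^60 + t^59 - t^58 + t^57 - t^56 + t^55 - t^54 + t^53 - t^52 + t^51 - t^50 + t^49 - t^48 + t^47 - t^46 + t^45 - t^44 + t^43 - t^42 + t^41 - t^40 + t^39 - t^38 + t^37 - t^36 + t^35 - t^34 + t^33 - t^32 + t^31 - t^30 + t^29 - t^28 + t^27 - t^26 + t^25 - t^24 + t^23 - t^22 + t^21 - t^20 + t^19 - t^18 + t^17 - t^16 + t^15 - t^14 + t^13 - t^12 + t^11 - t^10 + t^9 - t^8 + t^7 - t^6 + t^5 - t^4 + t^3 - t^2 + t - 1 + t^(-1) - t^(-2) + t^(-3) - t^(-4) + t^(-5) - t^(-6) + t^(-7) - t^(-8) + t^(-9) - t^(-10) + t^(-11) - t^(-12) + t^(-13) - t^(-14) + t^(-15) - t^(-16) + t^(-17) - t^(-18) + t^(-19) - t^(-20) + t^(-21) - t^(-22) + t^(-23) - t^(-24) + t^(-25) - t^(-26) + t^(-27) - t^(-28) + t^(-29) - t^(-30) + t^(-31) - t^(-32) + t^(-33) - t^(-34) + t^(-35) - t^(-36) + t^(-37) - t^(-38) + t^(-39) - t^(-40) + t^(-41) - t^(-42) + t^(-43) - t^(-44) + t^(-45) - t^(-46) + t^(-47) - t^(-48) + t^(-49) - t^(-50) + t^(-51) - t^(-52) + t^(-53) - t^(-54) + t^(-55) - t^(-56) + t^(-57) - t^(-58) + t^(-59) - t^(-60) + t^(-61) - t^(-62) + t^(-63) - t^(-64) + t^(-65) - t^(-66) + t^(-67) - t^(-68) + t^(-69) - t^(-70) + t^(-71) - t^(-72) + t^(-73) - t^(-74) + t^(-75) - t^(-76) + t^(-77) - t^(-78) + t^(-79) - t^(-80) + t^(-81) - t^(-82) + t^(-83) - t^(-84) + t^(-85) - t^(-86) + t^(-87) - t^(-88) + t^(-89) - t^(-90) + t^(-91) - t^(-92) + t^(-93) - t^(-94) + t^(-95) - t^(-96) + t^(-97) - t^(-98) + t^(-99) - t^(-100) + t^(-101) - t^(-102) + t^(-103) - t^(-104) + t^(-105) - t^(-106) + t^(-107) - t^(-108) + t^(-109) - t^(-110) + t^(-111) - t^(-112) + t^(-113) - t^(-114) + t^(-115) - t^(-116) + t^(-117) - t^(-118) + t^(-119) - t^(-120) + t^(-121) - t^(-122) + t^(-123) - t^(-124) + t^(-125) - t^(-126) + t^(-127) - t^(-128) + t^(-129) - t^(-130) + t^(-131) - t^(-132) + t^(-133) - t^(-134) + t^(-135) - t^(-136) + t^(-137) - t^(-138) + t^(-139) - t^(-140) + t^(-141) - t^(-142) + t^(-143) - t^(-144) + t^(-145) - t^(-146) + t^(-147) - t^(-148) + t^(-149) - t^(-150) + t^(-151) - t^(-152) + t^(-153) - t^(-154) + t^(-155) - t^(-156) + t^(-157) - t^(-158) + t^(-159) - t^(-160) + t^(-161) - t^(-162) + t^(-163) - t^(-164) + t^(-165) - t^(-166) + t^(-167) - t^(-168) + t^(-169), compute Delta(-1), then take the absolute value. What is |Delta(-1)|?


Step 1: The polynomial has 339 terms with alternating signs, exponents from 169 down to -169.
Step 2: Substitute t = -1. The i-th term has coefficient (-1)^i and exponent (m-i),
  so its value is (-1)^i * (-1)^(m-i) = (-1)^m = -1 for every i.
Step 3: All 339 terms equal -1, so Delta(-1) = 339 * (-1) = -339
Step 4: |Delta(-1)| = 339

339


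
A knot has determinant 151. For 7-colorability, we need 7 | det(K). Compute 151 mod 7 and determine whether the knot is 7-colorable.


Step 1: A knot is p-colorable if and only if p divides its determinant.
Step 2: Compute 151 mod 7.
151 = 21 * 7 + 4
Step 3: 151 mod 7 = 4
Step 4: The knot is 7-colorable: no

4


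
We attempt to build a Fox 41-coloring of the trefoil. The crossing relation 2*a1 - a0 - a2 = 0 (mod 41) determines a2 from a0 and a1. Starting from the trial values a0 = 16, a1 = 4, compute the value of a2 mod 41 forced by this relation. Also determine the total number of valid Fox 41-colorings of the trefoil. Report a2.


Step 1: Apply the given crossing relation 2*a1 - a0 - a2 = 0 (mod 41).
  a2 = 2*a1 - a0 mod 41
  a2 = 2*4 - 16 mod 41
  a2 = 8 - 16 mod 41
  a2 = -8 mod 41 = 33
Step 2: The trefoil has determinant 3.
  Number of Fox p-colorings (p prime) is p^2 if p = 3, else p.
  Since 41 does not divide 3, only trivial (constant) colorings exist.
  (So the trial a0 = 16, a1 = 4 with a0 != a1 does NOT extend to a valid coloring of the whole trefoil: the other two crossing relations require 3*(a1 - a0) = 0 (mod 41), which fails.)
  Total colorings = 41
Step 3: a2 = 33, total Fox 41-colorings = 41

33


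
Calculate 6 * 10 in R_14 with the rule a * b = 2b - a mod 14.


6 * 10 = 2*10 - 6 mod 14
= 20 - 6 mod 14
= 14 mod 14 = 0

0


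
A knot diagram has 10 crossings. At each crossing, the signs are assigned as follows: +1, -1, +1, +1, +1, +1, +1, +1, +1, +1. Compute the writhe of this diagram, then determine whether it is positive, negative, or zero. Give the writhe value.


Step 1: Count positive crossings (+1).
Positive crossings: 9
Step 2: Count negative crossings (-1).
Negative crossings: 1
Step 3: Writhe = (positive) - (negative)
w = 9 - 1 = 8
Step 4: |w| = 8, and w is positive

8


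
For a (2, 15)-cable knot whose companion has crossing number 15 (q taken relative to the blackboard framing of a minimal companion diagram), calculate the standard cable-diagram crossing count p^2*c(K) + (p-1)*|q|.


Step 1: Each of the c(K) crossings of the companion diagram becomes p*p = p^2 crossings among the p parallel strands, and each of the |q| twists s_1 s_2 ... s_(p-1) adds (p-1) crossings.
  Crossings = p^2 * c(K) + (p-1)*|q|
Step 2: = 2^2 * 15 + (2-1)*15
Step 3: = 4*15 + 1*15
Step 4: = 60 + 15 = 75

75


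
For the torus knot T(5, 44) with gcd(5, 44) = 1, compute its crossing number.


For a torus knot T(p, q) with gcd(p,q)=1,
the crossing number is min(p*(q-1), q*(p-1)).
p*(q-1) = 5*43 = 215
q*(p-1) = 44*4 = 176
min(215, 176) = 176

176


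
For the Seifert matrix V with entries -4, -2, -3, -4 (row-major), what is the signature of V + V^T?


Step 1: V + V^T = [[-8, -5], [-5, -8]]
Step 2: trace = -16, det = 39
Step 3: Discriminant = (-16)^2 - 4*39 = 100
Step 4: Eigenvalues: -3, -13
Step 5: Signature = (# positive eigenvalues) - (# negative eigenvalues) = -2

-2


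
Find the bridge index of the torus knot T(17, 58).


The bridge number of T(p,q) is min(p,q).
min(17, 58) = 17

17


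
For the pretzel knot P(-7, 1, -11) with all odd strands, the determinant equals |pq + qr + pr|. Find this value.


Step 1: Compute pq + qr + pr.
pq = (-7)*1 = -7
qr = 1*(-11) = -11
pr = (-7)*(-11) = 77
pq + qr + pr = -7 + (-11) + 77 = 59
Step 2: Take absolute value.
det(P(-7,1,-11)) = |59| = 59

59


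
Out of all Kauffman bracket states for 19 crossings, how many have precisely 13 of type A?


We choose which 13 of 19 crossings get A-smoothings.
C(19, 13) = 19! / (13! * 6!)
= 27132

27132


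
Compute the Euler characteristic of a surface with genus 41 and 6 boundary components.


chi = 2 - 2g - b
= 2 - 2*41 - 6
= 2 - 82 - 6 = -86

-86


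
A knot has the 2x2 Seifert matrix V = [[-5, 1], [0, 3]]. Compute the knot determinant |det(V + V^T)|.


Step 1: Form V + V^T where V = [[-5, 1], [0, 3]]
  V^T = [[-5, 0], [1, 3]]
  V + V^T = [[-10, 1], [1, 6]]
Step 2: det(V + V^T) = (-10)*6 - 1*1
  = -60 - 1 = -61
Step 3: Knot determinant = |det(V + V^T)| = |-61| = 61

61


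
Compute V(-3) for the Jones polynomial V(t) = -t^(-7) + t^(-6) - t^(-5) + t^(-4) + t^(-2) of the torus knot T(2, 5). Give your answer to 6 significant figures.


Substituting t = -3 into V(t) = -t^(-7) + t^(-6) - t^(-5) + t^(-4) + t^(-2):
  (-)t^(-7) = 0.000457247
  (+)t^(-6) = 0.00137174
  (-)t^(-5) = 0.00411523
  (+)t^(-4) = 0.0123457
  (+)t^(-2) = 0.111111
Sum = (0.000457247) + (0.00137174) + (0.00411523) + (0.0123457) + (0.111111)
= 0.1294010059
Rounded to 6 significant figures: 0.129401

0.129401


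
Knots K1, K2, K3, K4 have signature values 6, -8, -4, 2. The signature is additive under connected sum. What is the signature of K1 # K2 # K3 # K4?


The signature is additive under connected sum.
signature(K1 # K2 # K3 # K4) = (6) + (-8) + (-4) + (2)
= -4

-4


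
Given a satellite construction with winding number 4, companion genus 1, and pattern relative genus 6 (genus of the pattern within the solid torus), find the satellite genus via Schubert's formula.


Schubert: g(satellite) = g_rel(pattern) + |winding| * g(companion),
where g_rel(pattern) is the genus of the pattern relative to the solid torus.
= 6 + 4 * 1
= 6 + 4 = 10

10


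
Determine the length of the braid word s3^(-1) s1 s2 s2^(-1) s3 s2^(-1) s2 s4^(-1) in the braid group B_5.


The word length counts the number of generators (including inverses).
Listing each generator: s3^(-1), s1, s2, s2^(-1), s3, s2^(-1), s2, s4^(-1)
There are 8 generators in this braid word.

8


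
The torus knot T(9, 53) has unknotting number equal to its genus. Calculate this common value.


For a torus knot T(p,q), both the unknotting number and genus equal (p-1)(q-1)/2.
= (9-1)(53-1)/2
= 8*52/2
= 416/2 = 208

208


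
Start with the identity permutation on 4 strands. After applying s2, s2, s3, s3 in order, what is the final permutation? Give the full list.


Starting with identity [1, 2, 3, 4].
Apply generators in sequence:
  After s2: [1, 3, 2, 4]
  After s2: [1, 2, 3, 4]
  After s3: [1, 2, 4, 3]
  After s3: [1, 2, 3, 4]
Final permutation: [1, 2, 3, 4]

[1, 2, 3, 4]


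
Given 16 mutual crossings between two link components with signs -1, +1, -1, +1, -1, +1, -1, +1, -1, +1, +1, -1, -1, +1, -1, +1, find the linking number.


Step 1: Count positive crossings: 8
Step 2: Count negative crossings: 8
Step 3: Sum of signs = 8 - 8 = 0
Step 4: Linking number = sum/2 = 0/2 = 0

0


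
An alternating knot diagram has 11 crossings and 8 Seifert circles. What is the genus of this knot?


For alternating knots, g = (c - s + 1)/2.
= (11 - 8 + 1)/2
= 4/2 = 2

2


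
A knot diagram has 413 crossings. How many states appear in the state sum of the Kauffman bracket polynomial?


Each crossing contributes 2 choices (A-smoothing or B-smoothing).
Total states = 2^413 = 21153791001287955166461289857048673274508949854856999017108761448780985319561963066406054734070889115122918784800747465736192

21153791001287955166461289857048673274508949854856999017108761448780985319561963066406054734070889115122918784800747465736192


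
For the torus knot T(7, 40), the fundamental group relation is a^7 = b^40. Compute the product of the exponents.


The relation is a^7 = b^40.
Product of exponents = 7 * 40
= 280

280


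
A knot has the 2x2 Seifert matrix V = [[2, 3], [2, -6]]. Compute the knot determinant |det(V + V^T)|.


Step 1: Form V + V^T where V = [[2, 3], [2, -6]]
  V^T = [[2, 2], [3, -6]]
  V + V^T = [[4, 5], [5, -12]]
Step 2: det(V + V^T) = 4*(-12) - 5*5
  = -48 - 25 = -73
Step 3: Knot determinant = |det(V + V^T)| = |-73| = 73

73


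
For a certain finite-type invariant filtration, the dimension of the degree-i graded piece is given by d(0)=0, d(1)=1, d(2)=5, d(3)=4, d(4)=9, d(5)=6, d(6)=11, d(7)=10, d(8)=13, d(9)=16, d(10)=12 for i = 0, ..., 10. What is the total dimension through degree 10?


Total dimension = d(0) + d(1) + ... + d(10)
= 0 + 1 + 5 + 4 + 9 + 6 + 11 + 10 + 13 + 16 + 12
= 87

87


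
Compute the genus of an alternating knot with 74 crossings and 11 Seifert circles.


For alternating knots, g = (c - s + 1)/2.
= (74 - 11 + 1)/2
= 64/2 = 32

32


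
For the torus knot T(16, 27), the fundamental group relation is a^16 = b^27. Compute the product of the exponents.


The relation is a^16 = b^27.
Product of exponents = 16 * 27
= 432

432


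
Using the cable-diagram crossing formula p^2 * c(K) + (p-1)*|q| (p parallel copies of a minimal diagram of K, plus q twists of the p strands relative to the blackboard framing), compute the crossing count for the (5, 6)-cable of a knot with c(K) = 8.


Step 1: Each of the c(K) crossings of the companion diagram becomes p*p = p^2 crossings among the p parallel strands, and each of the |q| twists s_1 s_2 ... s_(p-1) adds (p-1) crossings.
  Crossings = p^2 * c(K) + (p-1)*|q|
Step 2: = 5^2 * 8 + (5-1)*6
Step 3: = 25*8 + 4*6
Step 4: = 200 + 24 = 224

224


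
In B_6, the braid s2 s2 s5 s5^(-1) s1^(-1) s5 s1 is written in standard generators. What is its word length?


The word length counts the number of generators (including inverses).
Listing each generator: s2, s2, s5, s5^(-1), s1^(-1), s5, s1
There are 7 generators in this braid word.

7


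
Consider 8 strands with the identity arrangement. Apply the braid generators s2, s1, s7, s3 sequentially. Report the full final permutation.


Starting with identity [1, 2, 3, 4, 5, 6, 7, 8].
Apply generators in sequence:
  After s2: [1, 3, 2, 4, 5, 6, 7, 8]
  After s1: [3, 1, 2, 4, 5, 6, 7, 8]
  After s7: [3, 1, 2, 4, 5, 6, 8, 7]
  After s3: [3, 1, 4, 2, 5, 6, 8, 7]
Final permutation: [3, 1, 4, 2, 5, 6, 8, 7]

[3, 1, 4, 2, 5, 6, 8, 7]


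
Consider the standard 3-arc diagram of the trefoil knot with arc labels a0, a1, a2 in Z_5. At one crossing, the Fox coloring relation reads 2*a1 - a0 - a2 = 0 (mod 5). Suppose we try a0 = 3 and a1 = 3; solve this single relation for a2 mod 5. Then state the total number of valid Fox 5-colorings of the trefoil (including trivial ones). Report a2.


Step 1: Apply the given crossing relation 2*a1 - a0 - a2 = 0 (mod 5).
  a2 = 2*a1 - a0 mod 5
  a2 = 2*3 - 3 mod 5
  a2 = 6 - 3 mod 5
  a2 = 3 mod 5 = 3
Step 2: The trefoil has determinant 3.
  Number of Fox p-colorings (p prime) is p^2 if p = 3, else p.
  Since 5 does not divide 3, only trivial (constant) colorings exist.
  (Here a0 = a1 = a2 = 3, the constant coloring, which is valid.)
  Total colorings = 5
Step 3: a2 = 3, total Fox 5-colorings = 5

3


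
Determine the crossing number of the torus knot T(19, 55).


For a torus knot T(p, q) with gcd(p,q)=1,
the crossing number is min(p*(q-1), q*(p-1)).
p*(q-1) = 19*54 = 1026
q*(p-1) = 55*18 = 990
min(1026, 990) = 990

990


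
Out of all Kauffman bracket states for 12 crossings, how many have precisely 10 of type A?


We choose which 10 of 12 crossings get A-smoothings.
C(12, 10) = 12! / (10! * 2!)
= 66

66


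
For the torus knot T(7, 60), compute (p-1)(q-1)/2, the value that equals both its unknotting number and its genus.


For a torus knot T(p,q), both the unknotting number and genus equal (p-1)(q-1)/2.
= (7-1)(60-1)/2
= 6*59/2
= 354/2 = 177

177


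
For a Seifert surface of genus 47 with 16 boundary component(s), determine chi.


chi = 2 - 2g - b
= 2 - 2*47 - 16
= 2 - 94 - 16 = -108

-108


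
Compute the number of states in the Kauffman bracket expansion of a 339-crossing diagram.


Each crossing contributes 2 choices (A-smoothing or B-smoothing).
Total states = 2^339 = 1119872371088902105278721140284222139060822748617324767449994550481895935590080472690438746635803557888

1119872371088902105278721140284222139060822748617324767449994550481895935590080472690438746635803557888


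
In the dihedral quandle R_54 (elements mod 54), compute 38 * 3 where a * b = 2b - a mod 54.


38 * 3 = 2*3 - 38 mod 54
= 6 - 38 mod 54
= -32 mod 54 = 22

22


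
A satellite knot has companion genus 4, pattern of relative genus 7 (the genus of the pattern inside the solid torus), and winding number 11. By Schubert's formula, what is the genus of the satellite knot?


Schubert: g(satellite) = g_rel(pattern) + |winding| * g(companion),
where g_rel(pattern) is the genus of the pattern relative to the solid torus.
= 7 + 11 * 4
= 7 + 44 = 51

51


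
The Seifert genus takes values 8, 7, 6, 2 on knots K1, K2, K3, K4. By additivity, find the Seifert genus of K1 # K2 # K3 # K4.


The Seifert genus is additive under connected sum.
Seifert genus(K1 # K2 # K3 # K4) = (8) + (7) + (6) + (2)
= 23

23


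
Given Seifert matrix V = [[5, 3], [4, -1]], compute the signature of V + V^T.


Step 1: V + V^T = [[10, 7], [7, -2]]
Step 2: trace = 8, det = -69
Step 3: Discriminant = 8^2 - 4*(-69) = 340
Step 4: Eigenvalues: 13.2195, -5.21954
Step 5: Signature = (# positive eigenvalues) - (# negative eigenvalues) = 0

0


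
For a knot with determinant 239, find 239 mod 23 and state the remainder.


Step 1: A knot is p-colorable if and only if p divides its determinant.
Step 2: Compute 239 mod 23.
239 = 10 * 23 + 9
Step 3: 239 mod 23 = 9
Step 4: The knot is 23-colorable: no

9


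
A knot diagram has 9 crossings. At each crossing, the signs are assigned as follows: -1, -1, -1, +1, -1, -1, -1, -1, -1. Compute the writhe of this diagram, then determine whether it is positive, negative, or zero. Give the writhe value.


Step 1: Count positive crossings (+1).
Positive crossings: 1
Step 2: Count negative crossings (-1).
Negative crossings: 8
Step 3: Writhe = (positive) - (negative)
w = 1 - 8 = -7
Step 4: |w| = 7, and w is negative

-7


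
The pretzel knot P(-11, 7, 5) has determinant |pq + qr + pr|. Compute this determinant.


Step 1: Compute pq + qr + pr.
pq = (-11)*7 = -77
qr = 7*5 = 35
pr = (-11)*5 = -55
pq + qr + pr = -77 + 35 + (-55) = -97
Step 2: Take absolute value.
det(P(-11,7,5)) = |-97| = 97

97


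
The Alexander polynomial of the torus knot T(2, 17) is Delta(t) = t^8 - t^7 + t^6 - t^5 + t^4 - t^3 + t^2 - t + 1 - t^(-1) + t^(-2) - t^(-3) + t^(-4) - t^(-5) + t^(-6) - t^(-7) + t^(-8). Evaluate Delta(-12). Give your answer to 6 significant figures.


Substituting t = -12 into Delta(t) = t^8 - t^7 + t^6 - t^5 + t^4 - t^3 + t^2 - t + 1 - t^(-1) + t^(-2) - t^(-3) + t^(-4) - t^(-5) + t^(-6) - t^(-7) + t^(-8):
Term values: (429981696) + (35831808) + (2985984) + (248832) + (20736) + (1728) + (144) + (12) + (1) + (0.0833333) + (0.00694444) + (0.000578704) + (4.82253e-05) + (4.01878e-06) + (3.34898e-07) + (2.79082e-08) + (2.32568e-09)
Sum = 469070941.1
Rounded to 6 significant figures: 4.69071e+08

4.69071e+08


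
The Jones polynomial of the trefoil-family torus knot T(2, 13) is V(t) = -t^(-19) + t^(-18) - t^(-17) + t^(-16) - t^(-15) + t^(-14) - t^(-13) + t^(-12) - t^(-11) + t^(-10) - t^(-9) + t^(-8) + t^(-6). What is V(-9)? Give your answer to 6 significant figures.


Substituting t = -9 into V(t) = -t^(-19) + t^(-18) - t^(-17) + t^(-16) - t^(-15) + t^(-14) - t^(-13) + t^(-12) - t^(-11) + t^(-10) - t^(-9) + t^(-8) + t^(-6):
  (-)t^(-19) = 7.40274e-19
  (+)t^(-18) = 6.66246e-18
  (-)t^(-17) = 5.99622e-17
  (+)t^(-16) = 5.3966e-16
  (-)t^(-15) = 4.85694e-15
  (+)t^(-14) = 4.37124e-14
  (-)t^(-13) = 3.93412e-13
  (+)t^(-12) = 3.54071e-12
  (-)t^(-11) = 3.18664e-11
  (+)t^(-10) = 2.86797e-10
  (-)t^(-9) = 2.58117e-09
  (+)t^(-8) = 2.32306e-08
  (+)t^(-6) = 1.88168e-06
Sum = (7.40274e-19) + (6.66246e-18) + (5.99622e-17) + (5.3966e-16) + (4.85694e-15) + (4.37124e-14) + (3.93412e-13) + (3.54071e-12) + (3.18664e-11) + (2.86797e-10) + (2.58117e-09) + (2.32306e-08) + (1.88168e-06)
= 1.907810818e-06
Rounded to 6 significant figures: 1.90781e-06

1.90781e-06


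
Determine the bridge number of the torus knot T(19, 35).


The bridge number of T(p,q) is min(p,q).
min(19, 35) = 19

19


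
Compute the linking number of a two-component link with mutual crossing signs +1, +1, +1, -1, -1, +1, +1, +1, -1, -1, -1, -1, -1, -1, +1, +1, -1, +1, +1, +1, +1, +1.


Step 1: Count positive crossings: 13
Step 2: Count negative crossings: 9
Step 3: Sum of signs = 13 - 9 = 4
Step 4: Linking number = sum/2 = 4/2 = 2

2


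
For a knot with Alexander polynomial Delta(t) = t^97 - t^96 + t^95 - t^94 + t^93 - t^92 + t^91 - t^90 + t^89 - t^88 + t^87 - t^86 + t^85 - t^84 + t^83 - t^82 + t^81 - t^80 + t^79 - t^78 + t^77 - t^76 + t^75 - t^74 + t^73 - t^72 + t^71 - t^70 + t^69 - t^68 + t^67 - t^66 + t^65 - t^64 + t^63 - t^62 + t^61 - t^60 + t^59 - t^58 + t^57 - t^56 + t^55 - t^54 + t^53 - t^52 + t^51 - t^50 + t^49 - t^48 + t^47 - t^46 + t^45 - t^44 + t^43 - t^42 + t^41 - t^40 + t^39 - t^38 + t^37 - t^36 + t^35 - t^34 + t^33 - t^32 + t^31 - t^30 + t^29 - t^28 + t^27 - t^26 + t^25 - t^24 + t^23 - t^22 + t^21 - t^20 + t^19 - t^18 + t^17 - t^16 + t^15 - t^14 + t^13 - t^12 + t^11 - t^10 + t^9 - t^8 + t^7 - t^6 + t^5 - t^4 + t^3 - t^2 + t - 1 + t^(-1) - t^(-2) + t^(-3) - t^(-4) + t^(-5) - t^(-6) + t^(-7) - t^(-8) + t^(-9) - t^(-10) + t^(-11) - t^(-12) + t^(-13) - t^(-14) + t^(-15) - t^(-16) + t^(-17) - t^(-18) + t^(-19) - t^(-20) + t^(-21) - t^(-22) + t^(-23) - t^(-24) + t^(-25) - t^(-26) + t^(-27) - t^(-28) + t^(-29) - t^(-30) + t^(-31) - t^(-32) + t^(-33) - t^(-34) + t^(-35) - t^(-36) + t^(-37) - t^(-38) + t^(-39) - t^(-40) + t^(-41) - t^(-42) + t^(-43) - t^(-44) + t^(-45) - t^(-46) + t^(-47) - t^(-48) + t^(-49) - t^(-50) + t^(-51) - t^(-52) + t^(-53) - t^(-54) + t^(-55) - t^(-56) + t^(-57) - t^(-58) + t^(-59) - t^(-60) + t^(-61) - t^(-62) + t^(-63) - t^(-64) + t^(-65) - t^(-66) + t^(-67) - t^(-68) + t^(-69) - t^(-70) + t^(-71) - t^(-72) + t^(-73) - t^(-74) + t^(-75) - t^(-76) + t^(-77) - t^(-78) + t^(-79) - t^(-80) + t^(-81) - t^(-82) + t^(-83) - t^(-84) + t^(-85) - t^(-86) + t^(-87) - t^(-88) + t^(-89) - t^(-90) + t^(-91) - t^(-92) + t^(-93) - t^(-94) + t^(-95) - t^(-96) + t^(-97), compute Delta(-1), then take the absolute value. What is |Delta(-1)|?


Step 1: The polynomial has 195 terms with alternating signs, exponents from 97 down to -97.
Step 2: Substitute t = -1. The i-th term has coefficient (-1)^i and exponent (m-i),
  so its value is (-1)^i * (-1)^(m-i) = (-1)^m = -1 for every i.
Step 3: All 195 terms equal -1, so Delta(-1) = 195 * (-1) = -195
Step 4: |Delta(-1)| = 195

195


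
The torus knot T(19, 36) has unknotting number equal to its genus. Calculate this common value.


For a torus knot T(p,q), both the unknotting number and genus equal (p-1)(q-1)/2.
= (19-1)(36-1)/2
= 18*35/2
= 630/2 = 315

315


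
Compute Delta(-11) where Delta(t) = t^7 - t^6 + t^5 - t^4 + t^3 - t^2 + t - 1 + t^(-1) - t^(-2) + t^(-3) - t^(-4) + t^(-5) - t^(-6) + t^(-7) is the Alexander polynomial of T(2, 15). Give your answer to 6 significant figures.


Substituting t = -11 into Delta(t) = t^7 - t^6 + t^5 - t^4 + t^3 - t^2 + t - 1 + t^(-1) - t^(-2) + t^(-3) - t^(-4) + t^(-5) - t^(-6) + t^(-7):
Term values: (-19487171) + (-1771561) + (-161051) + (-14641) + (-1331) + (-121) + (-11) + (-1) + (-0.0909091) + (-0.00826446) + (-0.000751315) + (-6.83013e-05) + (-6.20921e-06) + (-5.64474e-07) + (-5.13158e-08)
Sum = -21435888.1
Rounded to 6 significant figures: -2.14359e+07

-2.14359e+07


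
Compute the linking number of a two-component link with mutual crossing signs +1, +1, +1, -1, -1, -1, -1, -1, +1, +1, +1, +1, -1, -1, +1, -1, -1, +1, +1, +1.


Step 1: Count positive crossings: 11
Step 2: Count negative crossings: 9
Step 3: Sum of signs = 11 - 9 = 2
Step 4: Linking number = sum/2 = 2/2 = 1

1


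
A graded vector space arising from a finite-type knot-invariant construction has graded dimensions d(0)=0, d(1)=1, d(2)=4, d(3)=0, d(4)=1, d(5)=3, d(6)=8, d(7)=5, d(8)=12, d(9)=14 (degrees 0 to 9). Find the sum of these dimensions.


Total dimension = d(0) + d(1) + ... + d(9)
= 0 + 1 + 4 + 0 + 1 + 3 + 8 + 5 + 12 + 14
= 48

48


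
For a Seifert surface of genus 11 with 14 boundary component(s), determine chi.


chi = 2 - 2g - b
= 2 - 2*11 - 14
= 2 - 22 - 14 = -34

-34


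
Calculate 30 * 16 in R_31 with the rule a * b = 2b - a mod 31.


30 * 16 = 2*16 - 30 mod 31
= 32 - 30 mod 31
= 2 mod 31 = 2

2


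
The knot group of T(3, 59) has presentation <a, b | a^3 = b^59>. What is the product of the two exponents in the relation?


The relation is a^3 = b^59.
Product of exponents = 3 * 59
= 177

177


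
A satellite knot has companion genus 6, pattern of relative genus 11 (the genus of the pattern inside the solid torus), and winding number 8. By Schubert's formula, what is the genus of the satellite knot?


Schubert: g(satellite) = g_rel(pattern) + |winding| * g(companion),
where g_rel(pattern) is the genus of the pattern relative to the solid torus.
= 11 + 8 * 6
= 11 + 48 = 59

59


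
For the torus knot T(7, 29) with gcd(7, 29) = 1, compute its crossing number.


For a torus knot T(p, q) with gcd(p,q)=1,
the crossing number is min(p*(q-1), q*(p-1)).
p*(q-1) = 7*28 = 196
q*(p-1) = 29*6 = 174
min(196, 174) = 174

174


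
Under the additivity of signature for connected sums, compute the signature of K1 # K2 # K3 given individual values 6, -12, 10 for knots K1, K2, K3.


The signature is additive under connected sum.
signature(K1 # K2 # K3) = (6) + (-12) + (10)
= 4

4


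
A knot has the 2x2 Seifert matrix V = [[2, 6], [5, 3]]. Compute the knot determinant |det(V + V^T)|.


Step 1: Form V + V^T where V = [[2, 6], [5, 3]]
  V^T = [[2, 5], [6, 3]]
  V + V^T = [[4, 11], [11, 6]]
Step 2: det(V + V^T) = 4*6 - 11*11
  = 24 - 121 = -97
Step 3: Knot determinant = |det(V + V^T)| = |-97| = 97

97


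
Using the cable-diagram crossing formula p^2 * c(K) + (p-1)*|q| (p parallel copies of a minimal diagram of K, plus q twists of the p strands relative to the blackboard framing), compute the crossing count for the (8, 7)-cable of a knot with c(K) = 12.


Step 1: Each of the c(K) crossings of the companion diagram becomes p*p = p^2 crossings among the p parallel strands, and each of the |q| twists s_1 s_2 ... s_(p-1) adds (p-1) crossings.
  Crossings = p^2 * c(K) + (p-1)*|q|
Step 2: = 8^2 * 12 + (8-1)*7
Step 3: = 64*12 + 7*7
Step 4: = 768 + 49 = 817

817


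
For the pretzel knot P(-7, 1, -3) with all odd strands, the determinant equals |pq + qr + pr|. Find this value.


Step 1: Compute pq + qr + pr.
pq = (-7)*1 = -7
qr = 1*(-3) = -3
pr = (-7)*(-3) = 21
pq + qr + pr = -7 + (-3) + 21 = 11
Step 2: Take absolute value.
det(P(-7,1,-3)) = |11| = 11

11


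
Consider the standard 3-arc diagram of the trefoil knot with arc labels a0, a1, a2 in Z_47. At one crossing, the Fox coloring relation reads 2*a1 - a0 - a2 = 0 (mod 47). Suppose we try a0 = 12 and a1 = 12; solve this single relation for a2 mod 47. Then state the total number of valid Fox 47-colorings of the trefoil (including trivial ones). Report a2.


Step 1: Apply the given crossing relation 2*a1 - a0 - a2 = 0 (mod 47).
  a2 = 2*a1 - a0 mod 47
  a2 = 2*12 - 12 mod 47
  a2 = 24 - 12 mod 47
  a2 = 12 mod 47 = 12
Step 2: The trefoil has determinant 3.
  Number of Fox p-colorings (p prime) is p^2 if p = 3, else p.
  Since 47 does not divide 3, only trivial (constant) colorings exist.
  (Here a0 = a1 = a2 = 12, the constant coloring, which is valid.)
  Total colorings = 47
Step 3: a2 = 12, total Fox 47-colorings = 47

12
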